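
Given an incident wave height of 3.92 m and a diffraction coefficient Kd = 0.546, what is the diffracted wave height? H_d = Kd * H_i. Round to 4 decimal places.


H_d = Kd * H_i
H_d = 0.546 * 3.92
H_d = 2.1403 m

2.1403


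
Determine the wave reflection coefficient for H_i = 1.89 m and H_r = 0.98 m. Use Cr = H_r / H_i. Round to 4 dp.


Cr = H_r / H_i
Cr = 0.98 / 1.89
Cr = 0.5185

0.5185


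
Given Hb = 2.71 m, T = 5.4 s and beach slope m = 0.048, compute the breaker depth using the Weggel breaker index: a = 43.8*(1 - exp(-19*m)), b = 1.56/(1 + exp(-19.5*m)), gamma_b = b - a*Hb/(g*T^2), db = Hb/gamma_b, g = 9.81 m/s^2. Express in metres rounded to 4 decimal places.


a = 43.8 * (1 - exp(-19 * m))
exp(-19 * 0.048) = exp(-0.9120) = 0.401720
a = 43.8 * (1 - 0.401720) = 26.204665
b = 1.56 / (1 + exp(-19.5 * m))
exp(-19.5 * 0.048) = exp(-0.9360) = 0.392193
b = 1.56 / (1 + 0.392193) = 1.120534
Hb / (g * T^2) = 2.71 / (9.81 * 5.4^2) = 2.71 / 286.0596 = 0.00947355
gamma_b = b - a * Hb/(g*T^2) = 1.120534 - 26.204665 * 0.00947355 = 0.872283
db = Hb / gamma_b = 2.71 / 0.872283
db = 3.1068 m

3.1068


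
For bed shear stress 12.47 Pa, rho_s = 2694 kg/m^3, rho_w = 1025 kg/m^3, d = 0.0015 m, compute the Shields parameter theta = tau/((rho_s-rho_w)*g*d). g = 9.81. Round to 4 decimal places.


theta = tau / ((rho_s - rho_w) * g * d)
rho_s - rho_w = 2694 - 1025 = 1669
Denominator = 1669 * 9.81 * 0.0015 = 24.559335
theta = 12.47 / 24.559335
theta = 0.5077

0.5077


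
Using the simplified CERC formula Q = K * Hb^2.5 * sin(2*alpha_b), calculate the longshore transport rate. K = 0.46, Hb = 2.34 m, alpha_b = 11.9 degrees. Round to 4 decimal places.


Q = K * Hb^2.5 * sin(2 * alpha_b)
Hb^2.5 = 2.34^2.5 = 8.376057
sin(2 * 11.9) = sin(23.8) = 0.403545
Q = 0.46 * 8.376057 * 0.403545
Q = 1.5549 m^3/s

1.5549


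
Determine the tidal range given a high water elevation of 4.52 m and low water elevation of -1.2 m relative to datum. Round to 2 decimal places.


Tidal range = High water - Low water
Tidal range = 4.52 - (-1.2)
Tidal range = 5.72 m

5.72


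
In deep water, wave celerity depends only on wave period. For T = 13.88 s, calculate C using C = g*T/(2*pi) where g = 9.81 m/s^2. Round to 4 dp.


We use the deep-water celerity formula:
C = g * T / (2 * pi)
C = 9.81 * 13.88 / (2 * 3.14159...)
C = 136.162800 / 6.283185
C = 21.6710 m/s

21.6710


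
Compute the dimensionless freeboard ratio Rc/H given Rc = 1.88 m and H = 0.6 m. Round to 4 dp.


Relative freeboard = Rc / H
= 1.88 / 0.6
= 3.1333

3.1333


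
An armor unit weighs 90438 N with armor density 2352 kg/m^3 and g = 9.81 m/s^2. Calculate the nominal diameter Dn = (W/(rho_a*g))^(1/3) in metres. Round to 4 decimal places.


V = W / (rho_a * g)
V = 90438 / (2352 * 9.81)
V = 90438 / 23073.12
V = 3.919626 m^3
Dn = V^(1/3) = 3.919626^(1/3)
Dn = 1.5767 m

1.5767


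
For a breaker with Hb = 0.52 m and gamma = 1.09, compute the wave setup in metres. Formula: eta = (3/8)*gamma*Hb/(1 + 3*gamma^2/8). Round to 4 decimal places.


eta = (3/8) * gamma * Hb / (1 + 3*gamma^2/8)
Numerator = (3/8) * 1.09 * 0.52 = 0.212550
Denominator = 1 + 3*1.09^2/8 = 1 + 0.445538 = 1.445538
eta = 0.212550 / 1.445538
eta = 0.1470 m

0.1470


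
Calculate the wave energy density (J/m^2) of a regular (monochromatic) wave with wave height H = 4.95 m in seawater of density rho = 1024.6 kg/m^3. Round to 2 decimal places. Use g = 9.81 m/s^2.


E = (1/8) * rho * g * H^2
E = (1/8) * 1024.6 * 9.81 * 4.95^2
E = 0.125 * 1024.6 * 9.81 * 24.5025
E = 30785.33 J/m^2

30785.33


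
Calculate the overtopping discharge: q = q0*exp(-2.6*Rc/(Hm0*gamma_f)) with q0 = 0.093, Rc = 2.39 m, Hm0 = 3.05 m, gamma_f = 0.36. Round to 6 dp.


q = q0 * exp(-2.6 * Rc / (Hm0 * gamma_f))
Exponent = -2.6 * 2.39 / (3.05 * 0.36)
= -2.6 * 2.39 / 1.0980
= -5.659381
exp(-5.659381) = 0.003485
q = 0.093 * 0.003485
q = 0.000324 m^3/s/m

0.000324


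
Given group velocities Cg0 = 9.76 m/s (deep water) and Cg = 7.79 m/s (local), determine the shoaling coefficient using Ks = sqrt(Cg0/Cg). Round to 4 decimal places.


Ks = sqrt(Cg0 / Cg)
Ks = sqrt(9.76 / 7.79)
Ks = sqrt(1.2529)
Ks = 1.1193

1.1193


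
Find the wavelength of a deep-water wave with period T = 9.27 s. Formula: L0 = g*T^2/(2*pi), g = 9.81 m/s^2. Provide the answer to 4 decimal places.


L0 = g * T^2 / (2 * pi)
L0 = 9.81 * 9.27^2 / (2 * pi)
L0 = 9.81 * 85.9329 / 6.28319
L0 = 843.0017 / 6.28319
L0 = 134.1679 m

134.1679


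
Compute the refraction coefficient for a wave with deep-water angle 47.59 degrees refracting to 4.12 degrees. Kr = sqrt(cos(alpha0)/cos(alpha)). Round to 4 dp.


Kr = sqrt(cos(alpha0) / cos(alpha))
cos(47.59) = 0.674431
cos(4.12) = 0.997416
Kr = sqrt(0.674431 / 0.997416)
Kr = sqrt(0.676179)
Kr = 0.8223

0.8223


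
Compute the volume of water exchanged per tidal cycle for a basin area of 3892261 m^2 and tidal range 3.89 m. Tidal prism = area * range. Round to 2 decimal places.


Tidal prism = Area * Tidal range
P = 3892261 * 3.89
P = 15140895.29 m^3

15140895.29


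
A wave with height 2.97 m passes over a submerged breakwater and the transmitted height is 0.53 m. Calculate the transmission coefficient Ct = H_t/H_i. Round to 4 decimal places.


Ct = H_t / H_i
Ct = 0.53 / 2.97
Ct = 0.1785

0.1785


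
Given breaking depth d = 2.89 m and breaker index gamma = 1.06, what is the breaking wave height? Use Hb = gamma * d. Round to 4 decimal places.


Hb = gamma * d
Hb = 1.06 * 2.89
Hb = 3.0634 m

3.0634


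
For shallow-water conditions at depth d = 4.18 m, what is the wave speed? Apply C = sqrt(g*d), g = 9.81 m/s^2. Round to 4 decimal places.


Using the shallow-water approximation:
C = sqrt(g * d) = sqrt(9.81 * 4.18)
C = sqrt(41.0058)
C = 6.4036 m/s

6.4036


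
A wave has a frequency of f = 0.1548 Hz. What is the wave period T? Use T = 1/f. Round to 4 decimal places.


T = 1 / f
T = 1 / 0.1548
T = 6.4599 s

6.4599


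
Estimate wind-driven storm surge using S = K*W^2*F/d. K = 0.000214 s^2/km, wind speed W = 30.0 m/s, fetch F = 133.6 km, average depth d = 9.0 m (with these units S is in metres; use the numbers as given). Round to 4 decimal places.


S = K * W^2 * F / d
W^2 = 30.0^2 = 900.00
S = 0.000214 * 900.00 * 133.6 / 9.0
Numerator = 0.000214 * 900.00 * 133.6 = 25.731360
S = 25.731360 / 9.0 = 2.8590 m

2.8590


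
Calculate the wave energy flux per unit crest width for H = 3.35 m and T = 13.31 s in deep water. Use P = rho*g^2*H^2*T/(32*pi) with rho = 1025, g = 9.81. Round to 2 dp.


P = rho * g^2 * H^2 * T / (32 * pi)
P = 1025 * 9.81^2 * 3.35^2 * 13.31 / (32 * pi)
P = 1025 * 96.2361 * 11.2225 * 13.31 / 100.53096
P = 146564.81 W/m

146564.81


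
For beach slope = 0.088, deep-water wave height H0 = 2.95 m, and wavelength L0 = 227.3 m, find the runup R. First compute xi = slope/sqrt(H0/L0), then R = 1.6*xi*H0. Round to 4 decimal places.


xi = slope / sqrt(H0/L0)
H0/L0 = 2.95/227.3 = 0.012978
sqrt(0.012978) = 0.113923
xi = 0.088 / 0.113923 = 0.772452
R = 1.6 * xi * H0 = 1.6 * 0.772452 * 2.95
R = 3.6460 m

3.6460


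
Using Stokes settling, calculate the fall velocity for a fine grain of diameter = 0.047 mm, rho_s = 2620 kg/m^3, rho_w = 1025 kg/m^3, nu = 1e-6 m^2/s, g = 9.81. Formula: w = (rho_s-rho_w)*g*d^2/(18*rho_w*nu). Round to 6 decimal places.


w = (rho_s - rho_w) * g * d^2 / (18 * rho_w * nu)
d = 0.047 mm = 0.000047 m
rho_s - rho_w = 2620 - 1025 = 1595
Numerator = 1595 * 9.81 * (0.000047)^2 = 0.000034564113
Denominator = 18 * 1025 * 1e-6 = 0.018450
w = 0.001873 m/s

0.001873


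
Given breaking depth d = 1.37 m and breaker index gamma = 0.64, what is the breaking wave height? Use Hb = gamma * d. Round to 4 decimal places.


Hb = gamma * d
Hb = 0.64 * 1.37
Hb = 0.8768 m

0.8768


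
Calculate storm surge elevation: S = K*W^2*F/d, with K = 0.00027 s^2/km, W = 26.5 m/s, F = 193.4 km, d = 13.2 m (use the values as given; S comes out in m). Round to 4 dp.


S = K * W^2 * F / d
W^2 = 26.5^2 = 702.25
S = 0.00027 * 702.25 * 193.4 / 13.2
Numerator = 0.00027 * 702.25 * 193.4 = 36.670091
S = 36.670091 / 13.2 = 2.7780 m

2.7780


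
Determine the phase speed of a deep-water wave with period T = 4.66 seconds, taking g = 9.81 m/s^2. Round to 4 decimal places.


We use the deep-water celerity formula:
C = g * T / (2 * pi)
C = 9.81 * 4.66 / (2 * 3.14159...)
C = 45.714600 / 6.283185
C = 7.2757 m/s

7.2757


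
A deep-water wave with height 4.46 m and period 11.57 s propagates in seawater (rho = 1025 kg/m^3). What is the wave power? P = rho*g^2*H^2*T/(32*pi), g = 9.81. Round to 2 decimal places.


P = rho * g^2 * H^2 * T / (32 * pi)
P = 1025 * 9.81^2 * 4.46^2 * 11.57 / (32 * pi)
P = 1025 * 96.2361 * 19.8916 * 11.57 / 100.53096
P = 225821.41 W/m

225821.41


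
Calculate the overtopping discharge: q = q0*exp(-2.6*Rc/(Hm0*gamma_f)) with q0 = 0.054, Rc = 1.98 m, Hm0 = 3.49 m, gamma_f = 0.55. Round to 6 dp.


q = q0 * exp(-2.6 * Rc / (Hm0 * gamma_f))
Exponent = -2.6 * 1.98 / (3.49 * 0.55)
= -2.6 * 1.98 / 1.9195
= -2.681948
exp(-2.681948) = 0.068430
q = 0.054 * 0.068430
q = 0.003695 m^3/s/m

0.003695


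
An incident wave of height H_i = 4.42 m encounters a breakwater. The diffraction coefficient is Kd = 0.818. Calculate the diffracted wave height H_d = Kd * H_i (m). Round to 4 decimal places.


H_d = Kd * H_i
H_d = 0.818 * 4.42
H_d = 3.6156 m

3.6156


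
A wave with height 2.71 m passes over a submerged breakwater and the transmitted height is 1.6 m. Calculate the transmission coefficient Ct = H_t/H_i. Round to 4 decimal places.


Ct = H_t / H_i
Ct = 1.6 / 2.71
Ct = 0.5904

0.5904


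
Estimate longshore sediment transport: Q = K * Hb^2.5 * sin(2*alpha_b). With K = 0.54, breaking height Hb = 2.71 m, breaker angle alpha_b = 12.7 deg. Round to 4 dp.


Q = K * Hb^2.5 * sin(2 * alpha_b)
Hb^2.5 = 2.71^2.5 = 12.089914
sin(2 * 12.7) = sin(25.4) = 0.428935
Q = 0.54 * 12.089914 * 0.428935
Q = 2.8003 m^3/s

2.8003


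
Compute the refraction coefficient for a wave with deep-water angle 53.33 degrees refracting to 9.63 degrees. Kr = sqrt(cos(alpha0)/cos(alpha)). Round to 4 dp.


Kr = sqrt(cos(alpha0) / cos(alpha))
cos(53.33) = 0.597205
cos(9.63) = 0.985909
Kr = sqrt(0.597205 / 0.985909)
Kr = sqrt(0.605741)
Kr = 0.7783

0.7783


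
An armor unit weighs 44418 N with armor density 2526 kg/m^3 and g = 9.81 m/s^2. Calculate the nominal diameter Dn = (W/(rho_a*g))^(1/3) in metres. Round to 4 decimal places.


V = W / (rho_a * g)
V = 44418 / (2526 * 9.81)
V = 44418 / 24780.06
V = 1.792490 m^3
Dn = V^(1/3) = 1.792490^(1/3)
Dn = 1.2147 m

1.2147


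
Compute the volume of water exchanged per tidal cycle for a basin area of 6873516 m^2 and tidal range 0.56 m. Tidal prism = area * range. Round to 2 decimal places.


Tidal prism = Area * Tidal range
P = 6873516 * 0.56
P = 3849168.96 m^3

3849168.96


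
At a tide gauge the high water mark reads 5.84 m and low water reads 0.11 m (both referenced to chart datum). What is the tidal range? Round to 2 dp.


Tidal range = High water - Low water
Tidal range = 5.84 - (0.11)
Tidal range = 5.73 m

5.73


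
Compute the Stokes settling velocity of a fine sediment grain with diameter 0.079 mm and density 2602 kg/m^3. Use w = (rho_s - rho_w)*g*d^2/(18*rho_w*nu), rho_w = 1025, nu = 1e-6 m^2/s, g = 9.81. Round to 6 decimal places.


w = (rho_s - rho_w) * g * d^2 / (18 * rho_w * nu)
d = 0.079 mm = 0.000079 m
rho_s - rho_w = 2602 - 1025 = 1577
Numerator = 1577 * 9.81 * (0.000079)^2 = 0.000096550579
Denominator = 18 * 1025 * 1e-6 = 0.018450
w = 0.005233 m/s

0.005233


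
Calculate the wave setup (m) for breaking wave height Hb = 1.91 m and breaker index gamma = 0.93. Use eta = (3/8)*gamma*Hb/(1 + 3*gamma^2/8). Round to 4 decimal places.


eta = (3/8) * gamma * Hb / (1 + 3*gamma^2/8)
Numerator = (3/8) * 0.93 * 1.91 = 0.666112
Denominator = 1 + 3*0.93^2/8 = 1 + 0.324338 = 1.324338
eta = 0.666112 / 1.324338
eta = 0.5030 m

0.5030


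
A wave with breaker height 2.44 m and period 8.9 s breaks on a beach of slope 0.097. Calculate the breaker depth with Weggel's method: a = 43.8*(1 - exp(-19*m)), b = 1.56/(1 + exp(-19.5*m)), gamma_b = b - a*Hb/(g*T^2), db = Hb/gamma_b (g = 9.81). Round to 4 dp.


a = 43.8 * (1 - exp(-19 * m))
exp(-19 * 0.097) = exp(-1.8430) = 0.158342
a = 43.8 * (1 - 0.158342) = 36.864634
b = 1.56 / (1 + exp(-19.5 * m))
exp(-19.5 * 0.097) = exp(-1.8915) = 0.150845
b = 1.56 / (1 + 0.150845) = 1.355525
Hb / (g * T^2) = 2.44 / (9.81 * 8.9^2) = 2.44 / 777.0501 = 0.00314008
gamma_b = b - a * Hb/(g*T^2) = 1.355525 - 36.864634 * 0.00314008 = 1.239767
db = Hb / gamma_b = 2.44 / 1.239767
db = 1.9681 m

1.9681


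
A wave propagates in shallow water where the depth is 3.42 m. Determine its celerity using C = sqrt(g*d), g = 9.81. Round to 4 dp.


Using the shallow-water approximation:
C = sqrt(g * d) = sqrt(9.81 * 3.42)
C = sqrt(33.5502)
C = 5.7923 m/s

5.7923


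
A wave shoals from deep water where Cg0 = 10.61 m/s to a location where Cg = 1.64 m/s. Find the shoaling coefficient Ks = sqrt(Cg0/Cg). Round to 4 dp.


Ks = sqrt(Cg0 / Cg)
Ks = sqrt(10.61 / 1.64)
Ks = sqrt(6.4695)
Ks = 2.5435

2.5435


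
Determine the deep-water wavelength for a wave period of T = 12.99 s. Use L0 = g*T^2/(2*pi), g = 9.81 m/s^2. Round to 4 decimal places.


L0 = g * T^2 / (2 * pi)
L0 = 9.81 * 12.99^2 / (2 * pi)
L0 = 9.81 * 168.7401 / 6.28319
L0 = 1655.3404 / 6.28319
L0 = 263.4556 m

263.4556


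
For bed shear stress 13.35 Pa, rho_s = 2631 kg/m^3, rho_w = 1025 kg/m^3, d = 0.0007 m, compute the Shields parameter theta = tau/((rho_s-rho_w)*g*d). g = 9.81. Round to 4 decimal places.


theta = tau / ((rho_s - rho_w) * g * d)
rho_s - rho_w = 2631 - 1025 = 1606
Denominator = 1606 * 9.81 * 0.0007 = 11.028402
theta = 13.35 / 11.028402
theta = 1.2105

1.2105


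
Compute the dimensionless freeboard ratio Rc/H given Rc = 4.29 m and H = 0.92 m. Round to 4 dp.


Relative freeboard = Rc / H
= 4.29 / 0.92
= 4.6630

4.6630


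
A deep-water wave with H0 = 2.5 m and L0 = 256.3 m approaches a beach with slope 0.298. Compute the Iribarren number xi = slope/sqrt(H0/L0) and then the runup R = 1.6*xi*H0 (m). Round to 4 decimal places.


xi = slope / sqrt(H0/L0)
H0/L0 = 2.5/256.3 = 0.009754
sqrt(0.009754) = 0.098763
xi = 0.298 / 0.098763 = 3.017314
R = 1.6 * xi * H0 = 1.6 * 3.017314 * 2.5
R = 12.0693 m

12.0693


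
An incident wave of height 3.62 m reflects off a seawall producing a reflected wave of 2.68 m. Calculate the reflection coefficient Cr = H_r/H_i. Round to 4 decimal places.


Cr = H_r / H_i
Cr = 2.68 / 3.62
Cr = 0.7403

0.7403


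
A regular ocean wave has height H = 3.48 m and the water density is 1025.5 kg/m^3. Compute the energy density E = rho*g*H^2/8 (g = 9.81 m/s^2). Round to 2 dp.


E = (1/8) * rho * g * H^2
E = (1/8) * 1025.5 * 9.81 * 3.48^2
E = 0.125 * 1025.5 * 9.81 * 12.1104
E = 15229.06 J/m^2

15229.06


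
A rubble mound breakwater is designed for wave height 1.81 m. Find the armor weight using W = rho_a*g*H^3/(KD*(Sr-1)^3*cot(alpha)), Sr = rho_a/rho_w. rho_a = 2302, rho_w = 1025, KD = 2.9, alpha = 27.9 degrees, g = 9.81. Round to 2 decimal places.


Sr = rho_a / rho_w = 2302 / 1025 = 2.245854
(Sr - 1) = 1.245854
(Sr - 1)^3 = 1.933753
cot(27.9) = 1 / tan(27.9) = 1 / 0.529473 = 1.888671
Numerator = 2302 * 9.81 * 1.81^3 = 133909.0877
Denominator = 2.9 * 1.933753 * 1.888671 = 10.591452
W = 133909.0877 / 10.591452
W = 12643.13 N

12643.13


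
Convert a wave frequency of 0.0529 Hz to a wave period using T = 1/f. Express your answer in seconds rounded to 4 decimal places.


T = 1 / f
T = 1 / 0.0529
T = 18.9036 s

18.9036


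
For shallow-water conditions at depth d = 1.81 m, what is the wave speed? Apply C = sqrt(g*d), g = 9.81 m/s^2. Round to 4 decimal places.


Using the shallow-water approximation:
C = sqrt(g * d) = sqrt(9.81 * 1.81)
C = sqrt(17.7561)
C = 4.2138 m/s

4.2138


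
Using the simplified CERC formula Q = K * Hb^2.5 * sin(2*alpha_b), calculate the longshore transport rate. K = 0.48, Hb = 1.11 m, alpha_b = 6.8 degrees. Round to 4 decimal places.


Q = K * Hb^2.5 * sin(2 * alpha_b)
Hb^2.5 = 1.11^2.5 = 1.298098
sin(2 * 6.8) = sin(13.6) = 0.235142
Q = 0.48 * 1.298098 * 0.235142
Q = 0.1465 m^3/s

0.1465


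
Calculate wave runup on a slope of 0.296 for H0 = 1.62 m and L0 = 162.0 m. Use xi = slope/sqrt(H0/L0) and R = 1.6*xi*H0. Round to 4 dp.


xi = slope / sqrt(H0/L0)
H0/L0 = 1.62/162.0 = 0.010000
sqrt(0.010000) = 0.100000
xi = 0.296 / 0.100000 = 2.960000
R = 1.6 * xi * H0 = 1.6 * 2.960000 * 1.62
R = 7.6723 m

7.6723


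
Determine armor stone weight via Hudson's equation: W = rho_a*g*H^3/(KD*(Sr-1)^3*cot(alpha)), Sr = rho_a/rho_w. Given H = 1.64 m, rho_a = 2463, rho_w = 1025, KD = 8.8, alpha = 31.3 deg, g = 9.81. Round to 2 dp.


Sr = rho_a / rho_w = 2463 / 1025 = 2.402927
(Sr - 1) = 1.402927
(Sr - 1)^3 = 2.761246
cot(31.3) = 1 / tan(31.3) = 1 / 0.608010 = 1.644711
Numerator = 2463 * 9.81 * 1.64^3 = 106577.3613
Denominator = 8.8 * 2.761246 * 1.644711 = 39.964773
W = 106577.3613 / 39.964773
W = 2666.78 N

2666.78


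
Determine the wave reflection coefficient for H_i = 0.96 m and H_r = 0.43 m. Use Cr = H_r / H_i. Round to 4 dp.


Cr = H_r / H_i
Cr = 0.43 / 0.96
Cr = 0.4479

0.4479


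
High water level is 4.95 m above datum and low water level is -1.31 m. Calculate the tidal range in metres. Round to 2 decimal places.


Tidal range = High water - Low water
Tidal range = 4.95 - (-1.31)
Tidal range = 6.26 m

6.26


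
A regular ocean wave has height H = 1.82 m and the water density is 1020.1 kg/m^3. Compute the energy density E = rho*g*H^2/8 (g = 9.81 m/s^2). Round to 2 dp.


E = (1/8) * rho * g * H^2
E = (1/8) * 1020.1 * 9.81 * 1.82^2
E = 0.125 * 1020.1 * 9.81 * 3.3124
E = 4143.47 J/m^2

4143.47


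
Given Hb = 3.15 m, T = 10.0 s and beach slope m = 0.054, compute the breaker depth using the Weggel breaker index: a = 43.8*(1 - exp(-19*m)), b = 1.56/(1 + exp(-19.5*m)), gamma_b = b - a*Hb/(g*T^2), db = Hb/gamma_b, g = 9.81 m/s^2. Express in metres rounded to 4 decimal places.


a = 43.8 * (1 - exp(-19 * m))
exp(-19 * 0.054) = exp(-1.0260) = 0.358438
a = 43.8 * (1 - 0.358438) = 28.100422
b = 1.56 / (1 + exp(-19.5 * m))
exp(-19.5 * 0.054) = exp(-1.0530) = 0.348890
b = 1.56 / (1 + 0.348890) = 1.156507
Hb / (g * T^2) = 3.15 / (9.81 * 10.0^2) = 3.15 / 981.0000 = 0.00321101
gamma_b = b - a * Hb/(g*T^2) = 1.156507 - 28.100422 * 0.00321101 = 1.066276
db = Hb / gamma_b = 3.15 / 1.066276
db = 2.9542 m

2.9542


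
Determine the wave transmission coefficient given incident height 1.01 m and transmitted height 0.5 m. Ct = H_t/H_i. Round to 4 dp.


Ct = H_t / H_i
Ct = 0.5 / 1.01
Ct = 0.4950

0.4950


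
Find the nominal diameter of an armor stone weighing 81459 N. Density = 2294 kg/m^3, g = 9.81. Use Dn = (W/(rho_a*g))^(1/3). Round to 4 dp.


V = W / (rho_a * g)
V = 81459 / (2294 * 9.81)
V = 81459 / 22504.14
V = 3.619734 m^3
Dn = V^(1/3) = 3.619734^(1/3)
Dn = 1.5354 m

1.5354


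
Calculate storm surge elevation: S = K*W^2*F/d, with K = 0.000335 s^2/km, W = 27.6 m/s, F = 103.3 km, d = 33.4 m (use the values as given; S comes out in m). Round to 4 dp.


S = K * W^2 * F / d
W^2 = 27.6^2 = 761.76
S = 0.000335 * 761.76 * 103.3 / 33.4
Numerator = 0.000335 * 761.76 * 103.3 = 26.361086
S = 26.361086 / 33.4 = 0.7893 m

0.7893


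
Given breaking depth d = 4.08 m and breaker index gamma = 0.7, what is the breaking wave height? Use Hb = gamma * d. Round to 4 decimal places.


Hb = gamma * d
Hb = 0.7 * 4.08
Hb = 2.8560 m

2.8560


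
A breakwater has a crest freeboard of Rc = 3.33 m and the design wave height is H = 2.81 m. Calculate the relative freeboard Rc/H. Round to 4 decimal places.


Relative freeboard = Rc / H
= 3.33 / 2.81
= 1.1851

1.1851


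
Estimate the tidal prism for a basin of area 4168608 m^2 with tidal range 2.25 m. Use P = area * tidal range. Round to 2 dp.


Tidal prism = Area * Tidal range
P = 4168608 * 2.25
P = 9379368.00 m^3

9379368.00


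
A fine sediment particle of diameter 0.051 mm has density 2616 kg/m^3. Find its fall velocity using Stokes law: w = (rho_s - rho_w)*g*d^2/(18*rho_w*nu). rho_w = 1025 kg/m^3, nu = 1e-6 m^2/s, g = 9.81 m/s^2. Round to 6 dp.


w = (rho_s - rho_w) * g * d^2 / (18 * rho_w * nu)
d = 0.051 mm = 0.000051 m
rho_s - rho_w = 2616 - 1025 = 1591
Numerator = 1591 * 9.81 * (0.000051)^2 = 0.000040595654
Denominator = 18 * 1025 * 1e-6 = 0.018450
w = 0.002200 m/s

0.002200


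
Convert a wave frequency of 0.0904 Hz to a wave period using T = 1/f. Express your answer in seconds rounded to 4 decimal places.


T = 1 / f
T = 1 / 0.0904
T = 11.0619 s

11.0619


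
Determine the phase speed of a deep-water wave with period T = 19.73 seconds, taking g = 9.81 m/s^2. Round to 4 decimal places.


We use the deep-water celerity formula:
C = g * T / (2 * pi)
C = 9.81 * 19.73 / (2 * 3.14159...)
C = 193.551300 / 6.283185
C = 30.8046 m/s

30.8046


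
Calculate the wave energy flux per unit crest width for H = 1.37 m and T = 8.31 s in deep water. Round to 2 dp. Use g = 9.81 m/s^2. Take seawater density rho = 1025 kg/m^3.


P = rho * g^2 * H^2 * T / (32 * pi)
P = 1025 * 9.81^2 * 1.37^2 * 8.31 / (32 * pi)
P = 1025 * 96.2361 * 1.8769 * 8.31 / 100.53096
P = 15303.97 W/m

15303.97


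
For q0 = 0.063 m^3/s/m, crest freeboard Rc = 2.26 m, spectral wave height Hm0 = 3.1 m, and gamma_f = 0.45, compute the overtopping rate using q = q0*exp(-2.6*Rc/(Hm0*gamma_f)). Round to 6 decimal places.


q = q0 * exp(-2.6 * Rc / (Hm0 * gamma_f))
Exponent = -2.6 * 2.26 / (3.1 * 0.45)
= -2.6 * 2.26 / 1.3950
= -4.212186
exp(-4.212186) = 0.014814
q = 0.063 * 0.014814
q = 0.000933 m^3/s/m

0.000933


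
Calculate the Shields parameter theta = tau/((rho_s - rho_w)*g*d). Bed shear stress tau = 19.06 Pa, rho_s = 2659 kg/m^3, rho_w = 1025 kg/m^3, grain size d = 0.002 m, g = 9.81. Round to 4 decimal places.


theta = tau / ((rho_s - rho_w) * g * d)
rho_s - rho_w = 2659 - 1025 = 1634
Denominator = 1634 * 9.81 * 0.002 = 32.059080
theta = 19.06 / 32.059080
theta = 0.5945

0.5945


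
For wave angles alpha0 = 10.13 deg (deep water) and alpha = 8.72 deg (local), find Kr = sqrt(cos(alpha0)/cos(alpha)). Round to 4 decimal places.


Kr = sqrt(cos(alpha0) / cos(alpha))
cos(10.13) = 0.984411
cos(8.72) = 0.988441
Kr = sqrt(0.984411 / 0.988441)
Kr = sqrt(0.995923)
Kr = 0.9980

0.9980


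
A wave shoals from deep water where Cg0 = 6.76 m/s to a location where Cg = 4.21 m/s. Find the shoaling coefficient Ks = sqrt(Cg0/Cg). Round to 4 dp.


Ks = sqrt(Cg0 / Cg)
Ks = sqrt(6.76 / 4.21)
Ks = sqrt(1.6057)
Ks = 1.2672

1.2672


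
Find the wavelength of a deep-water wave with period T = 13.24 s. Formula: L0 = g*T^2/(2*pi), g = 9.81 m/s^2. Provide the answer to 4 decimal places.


L0 = g * T^2 / (2 * pi)
L0 = 9.81 * 13.24^2 / (2 * pi)
L0 = 9.81 * 175.2976 / 6.28319
L0 = 1719.6695 / 6.28319
L0 = 273.6939 m

273.6939


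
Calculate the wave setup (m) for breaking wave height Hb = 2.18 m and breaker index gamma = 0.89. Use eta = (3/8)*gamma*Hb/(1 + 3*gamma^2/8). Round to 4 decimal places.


eta = (3/8) * gamma * Hb / (1 + 3*gamma^2/8)
Numerator = (3/8) * 0.89 * 2.18 = 0.727575
Denominator = 1 + 3*0.89^2/8 = 1 + 0.297038 = 1.297038
eta = 0.727575 / 1.297038
eta = 0.5610 m

0.5610


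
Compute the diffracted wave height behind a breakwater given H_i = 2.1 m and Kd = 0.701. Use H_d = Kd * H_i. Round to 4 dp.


H_d = Kd * H_i
H_d = 0.701 * 2.1
H_d = 1.4721 m

1.4721


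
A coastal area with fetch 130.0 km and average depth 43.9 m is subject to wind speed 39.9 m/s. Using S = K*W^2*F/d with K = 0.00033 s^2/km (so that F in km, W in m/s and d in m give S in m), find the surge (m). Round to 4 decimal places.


S = K * W^2 * F / d
W^2 = 39.9^2 = 1592.01
S = 0.00033 * 1592.01 * 130.0 / 43.9
Numerator = 0.00033 * 1592.01 * 130.0 = 68.297229
S = 68.297229 / 43.9 = 1.5557 m

1.5557


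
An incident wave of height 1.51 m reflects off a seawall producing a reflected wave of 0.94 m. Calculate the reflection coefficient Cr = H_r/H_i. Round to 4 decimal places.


Cr = H_r / H_i
Cr = 0.94 / 1.51
Cr = 0.6225

0.6225


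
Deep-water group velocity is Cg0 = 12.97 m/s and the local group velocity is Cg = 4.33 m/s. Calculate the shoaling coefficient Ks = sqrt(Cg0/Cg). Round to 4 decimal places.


Ks = sqrt(Cg0 / Cg)
Ks = sqrt(12.97 / 4.33)
Ks = sqrt(2.9954)
Ks = 1.7307

1.7307


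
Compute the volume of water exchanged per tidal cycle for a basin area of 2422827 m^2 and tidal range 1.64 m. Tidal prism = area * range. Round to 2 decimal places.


Tidal prism = Area * Tidal range
P = 2422827 * 1.64
P = 3973436.28 m^3

3973436.28


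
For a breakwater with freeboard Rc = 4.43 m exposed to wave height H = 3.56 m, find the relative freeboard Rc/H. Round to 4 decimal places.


Relative freeboard = Rc / H
= 4.43 / 3.56
= 1.2444

1.2444


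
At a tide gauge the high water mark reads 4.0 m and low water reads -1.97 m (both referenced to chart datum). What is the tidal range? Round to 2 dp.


Tidal range = High water - Low water
Tidal range = 4.0 - (-1.97)
Tidal range = 5.97 m

5.97


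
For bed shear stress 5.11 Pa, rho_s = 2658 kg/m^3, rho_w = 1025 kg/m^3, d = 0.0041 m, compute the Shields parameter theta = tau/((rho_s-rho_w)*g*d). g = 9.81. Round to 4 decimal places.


theta = tau / ((rho_s - rho_w) * g * d)
rho_s - rho_w = 2658 - 1025 = 1633
Denominator = 1633 * 9.81 * 0.0041 = 65.680893
theta = 5.11 / 65.680893
theta = 0.0778

0.0778


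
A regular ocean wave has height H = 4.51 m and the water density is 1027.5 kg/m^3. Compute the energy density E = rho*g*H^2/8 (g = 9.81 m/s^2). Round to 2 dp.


E = (1/8) * rho * g * H^2
E = (1/8) * 1027.5 * 9.81 * 4.51^2
E = 0.125 * 1027.5 * 9.81 * 20.3401
E = 25627.95 J/m^2

25627.95


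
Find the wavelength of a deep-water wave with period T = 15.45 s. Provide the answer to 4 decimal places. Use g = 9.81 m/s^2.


L0 = g * T^2 / (2 * pi)
L0 = 9.81 * 15.45^2 / (2 * pi)
L0 = 9.81 * 238.7025 / 6.28319
L0 = 2341.6715 / 6.28319
L0 = 372.6886 m

372.6886


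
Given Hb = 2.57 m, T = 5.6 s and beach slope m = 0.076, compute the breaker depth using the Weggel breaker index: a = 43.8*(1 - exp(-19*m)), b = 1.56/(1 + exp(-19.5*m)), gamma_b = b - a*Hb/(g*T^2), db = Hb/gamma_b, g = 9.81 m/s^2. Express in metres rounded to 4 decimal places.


a = 43.8 * (1 - exp(-19 * m))
exp(-19 * 0.076) = exp(-1.4440) = 0.235982
a = 43.8 * (1 - 0.235982) = 33.463991
b = 1.56 / (1 + exp(-19.5 * m))
exp(-19.5 * 0.076) = exp(-1.4820) = 0.227183
b = 1.56 / (1 + 0.227183) = 1.271204
Hb / (g * T^2) = 2.57 / (9.81 * 5.6^2) = 2.57 / 307.6416 = 0.00835388
gamma_b = b - a * Hb/(g*T^2) = 1.271204 - 33.463991 * 0.00835388 = 0.991650
db = Hb / gamma_b = 2.57 / 0.991650
db = 2.5916 m

2.5916


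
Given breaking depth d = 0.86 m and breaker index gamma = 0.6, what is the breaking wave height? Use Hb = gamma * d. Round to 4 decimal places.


Hb = gamma * d
Hb = 0.6 * 0.86
Hb = 0.5160 m

0.5160


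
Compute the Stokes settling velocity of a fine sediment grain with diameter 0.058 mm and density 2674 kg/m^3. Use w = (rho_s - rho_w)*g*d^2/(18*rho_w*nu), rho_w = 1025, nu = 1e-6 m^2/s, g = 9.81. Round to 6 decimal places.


w = (rho_s - rho_w) * g * d^2 / (18 * rho_w * nu)
d = 0.058 mm = 0.000058 m
rho_s - rho_w = 2674 - 1025 = 1649
Numerator = 1649 * 9.81 * (0.000058)^2 = 0.000054418385
Denominator = 18 * 1025 * 1e-6 = 0.018450
w = 0.002950 m/s

0.002950


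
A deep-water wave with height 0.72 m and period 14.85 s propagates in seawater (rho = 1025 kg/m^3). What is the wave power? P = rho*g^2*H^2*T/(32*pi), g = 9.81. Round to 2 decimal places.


P = rho * g^2 * H^2 * T / (32 * pi)
P = 1025 * 9.81^2 * 0.72^2 * 14.85 / (32 * pi)
P = 1025 * 96.2361 * 0.5184 * 14.85 / 100.53096
P = 7553.59 W/m

7553.59


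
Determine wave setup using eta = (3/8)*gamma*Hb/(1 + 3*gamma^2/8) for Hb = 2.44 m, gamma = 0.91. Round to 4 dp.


eta = (3/8) * gamma * Hb / (1 + 3*gamma^2/8)
Numerator = (3/8) * 0.91 * 2.44 = 0.832650
Denominator = 1 + 3*0.91^2/8 = 1 + 0.310538 = 1.310538
eta = 0.832650 / 1.310538
eta = 0.6353 m

0.6353


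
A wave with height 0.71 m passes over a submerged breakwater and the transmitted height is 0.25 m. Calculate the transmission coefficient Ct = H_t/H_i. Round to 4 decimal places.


Ct = H_t / H_i
Ct = 0.25 / 0.71
Ct = 0.3521

0.3521


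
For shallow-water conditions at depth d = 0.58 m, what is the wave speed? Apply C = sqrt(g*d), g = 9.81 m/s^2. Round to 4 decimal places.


Using the shallow-water approximation:
C = sqrt(g * d) = sqrt(9.81 * 0.58)
C = sqrt(5.6898)
C = 2.3853 m/s

2.3853


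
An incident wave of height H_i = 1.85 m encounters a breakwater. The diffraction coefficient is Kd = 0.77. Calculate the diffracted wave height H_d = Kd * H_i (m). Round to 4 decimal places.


H_d = Kd * H_i
H_d = 0.77 * 1.85
H_d = 1.4245 m

1.4245


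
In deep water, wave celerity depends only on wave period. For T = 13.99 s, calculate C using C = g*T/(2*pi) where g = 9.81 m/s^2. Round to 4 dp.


We use the deep-water celerity formula:
C = g * T / (2 * pi)
C = 9.81 * 13.99 / (2 * 3.14159...)
C = 137.241900 / 6.283185
C = 21.8427 m/s

21.8427


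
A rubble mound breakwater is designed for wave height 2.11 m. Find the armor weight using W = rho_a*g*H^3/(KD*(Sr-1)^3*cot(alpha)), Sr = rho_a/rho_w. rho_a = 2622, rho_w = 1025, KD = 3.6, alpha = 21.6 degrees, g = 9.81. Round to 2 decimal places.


Sr = rho_a / rho_w = 2622 / 1025 = 2.558049
(Sr - 1) = 1.558049
(Sr - 1)^3 = 3.782188
cot(21.6) = 1 / tan(21.6) = 1 / 0.395928 = 2.525712
Numerator = 2622 * 9.81 * 2.11^3 = 241629.0023
Denominator = 3.6 * 3.782188 * 2.525712 = 34.389782
W = 241629.0023 / 34.389782
W = 7026.19 N

7026.19


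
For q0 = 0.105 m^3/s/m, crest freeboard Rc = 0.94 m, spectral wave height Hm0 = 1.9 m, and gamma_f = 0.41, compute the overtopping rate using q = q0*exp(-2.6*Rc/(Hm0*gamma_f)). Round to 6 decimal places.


q = q0 * exp(-2.6 * Rc / (Hm0 * gamma_f))
Exponent = -2.6 * 0.94 / (1.9 * 0.41)
= -2.6 * 0.94 / 0.7790
= -3.137356
exp(-3.137356) = 0.043397
q = 0.105 * 0.043397
q = 0.004557 m^3/s/m

0.004557


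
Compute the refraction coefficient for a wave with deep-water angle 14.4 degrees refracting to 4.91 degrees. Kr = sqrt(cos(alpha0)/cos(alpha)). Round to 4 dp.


Kr = sqrt(cos(alpha0) / cos(alpha))
cos(14.4) = 0.968583
cos(4.91) = 0.996330
Kr = sqrt(0.968583 / 0.996330)
Kr = sqrt(0.972151)
Kr = 0.9860

0.9860


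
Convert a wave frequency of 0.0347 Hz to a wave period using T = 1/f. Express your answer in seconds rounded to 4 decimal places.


T = 1 / f
T = 1 / 0.0347
T = 28.8184 s

28.8184


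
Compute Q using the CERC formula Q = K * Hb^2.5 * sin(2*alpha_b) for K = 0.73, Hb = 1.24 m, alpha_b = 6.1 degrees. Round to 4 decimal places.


Q = K * Hb^2.5 * sin(2 * alpha_b)
Hb^2.5 = 1.24^2.5 = 1.712199
sin(2 * 6.1) = sin(12.2) = 0.211325
Q = 0.73 * 1.712199 * 0.211325
Q = 0.2641 m^3/s

0.2641


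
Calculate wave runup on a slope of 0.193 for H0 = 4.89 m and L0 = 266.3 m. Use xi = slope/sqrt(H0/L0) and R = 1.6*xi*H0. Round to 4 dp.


xi = slope / sqrt(H0/L0)
H0/L0 = 4.89/266.3 = 0.018363
sqrt(0.018363) = 0.135509
xi = 0.193 / 0.135509 = 1.424257
R = 1.6 * xi * H0 = 1.6 * 1.424257 * 4.89
R = 11.1434 m

11.1434


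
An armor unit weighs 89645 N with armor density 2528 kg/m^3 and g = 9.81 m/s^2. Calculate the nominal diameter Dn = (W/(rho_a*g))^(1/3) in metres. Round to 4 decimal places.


V = W / (rho_a * g)
V = 89645 / (2528 * 9.81)
V = 89645 / 24799.68
V = 3.614764 m^3
Dn = V^(1/3) = 3.614764^(1/3)
Dn = 1.5347 m

1.5347


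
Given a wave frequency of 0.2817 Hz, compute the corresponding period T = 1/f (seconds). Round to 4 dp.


T = 1 / f
T = 1 / 0.2817
T = 3.5499 s

3.5499


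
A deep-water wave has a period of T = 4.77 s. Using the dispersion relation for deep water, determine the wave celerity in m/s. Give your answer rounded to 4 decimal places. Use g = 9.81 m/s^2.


We use the deep-water celerity formula:
C = g * T / (2 * pi)
C = 9.81 * 4.77 / (2 * 3.14159...)
C = 46.793700 / 6.283185
C = 7.4474 m/s

7.4474


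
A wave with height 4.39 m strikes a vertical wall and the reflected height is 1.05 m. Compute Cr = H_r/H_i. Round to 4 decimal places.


Cr = H_r / H_i
Cr = 1.05 / 4.39
Cr = 0.2392

0.2392


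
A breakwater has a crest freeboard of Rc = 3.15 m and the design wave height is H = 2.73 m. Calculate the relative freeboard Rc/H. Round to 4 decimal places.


Relative freeboard = Rc / H
= 3.15 / 2.73
= 1.1538

1.1538


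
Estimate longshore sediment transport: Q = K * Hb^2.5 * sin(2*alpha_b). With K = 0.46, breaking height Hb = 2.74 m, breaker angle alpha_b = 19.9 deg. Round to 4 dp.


Q = K * Hb^2.5 * sin(2 * alpha_b)
Hb^2.5 = 2.74^2.5 = 12.427289
sin(2 * 19.9) = sin(39.8) = 0.640110
Q = 0.46 * 12.427289 * 0.640110
Q = 3.6592 m^3/s

3.6592


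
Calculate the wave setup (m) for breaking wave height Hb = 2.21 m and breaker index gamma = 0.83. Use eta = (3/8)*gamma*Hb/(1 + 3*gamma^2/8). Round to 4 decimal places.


eta = (3/8) * gamma * Hb / (1 + 3*gamma^2/8)
Numerator = (3/8) * 0.83 * 2.21 = 0.687862
Denominator = 1 + 3*0.83^2/8 = 1 + 0.258338 = 1.258338
eta = 0.687862 / 1.258338
eta = 0.5466 m

0.5466


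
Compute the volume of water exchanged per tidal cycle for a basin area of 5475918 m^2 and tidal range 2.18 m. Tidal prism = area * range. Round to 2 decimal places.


Tidal prism = Area * Tidal range
P = 5475918 * 2.18
P = 11937501.24 m^3

11937501.24


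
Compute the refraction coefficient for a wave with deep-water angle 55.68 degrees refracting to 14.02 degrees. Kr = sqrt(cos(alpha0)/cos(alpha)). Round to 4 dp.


Kr = sqrt(cos(alpha0) / cos(alpha))
cos(55.68) = 0.563814
cos(14.02) = 0.970211
Kr = sqrt(0.563814 / 0.970211)
Kr = sqrt(0.581125)
Kr = 0.7623

0.7623


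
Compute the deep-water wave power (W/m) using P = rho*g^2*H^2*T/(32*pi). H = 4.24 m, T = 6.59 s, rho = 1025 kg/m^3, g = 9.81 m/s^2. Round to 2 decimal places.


P = rho * g^2 * H^2 * T / (32 * pi)
P = 1025 * 9.81^2 * 4.24^2 * 6.59 / (32 * pi)
P = 1025 * 96.2361 * 17.9776 * 6.59 / 100.53096
P = 116246.30 W/m

116246.30


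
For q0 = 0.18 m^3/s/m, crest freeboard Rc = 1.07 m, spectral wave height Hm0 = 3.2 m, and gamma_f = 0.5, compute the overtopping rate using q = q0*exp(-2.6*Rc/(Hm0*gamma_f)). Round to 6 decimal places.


q = q0 * exp(-2.6 * Rc / (Hm0 * gamma_f))
Exponent = -2.6 * 1.07 / (3.2 * 0.5)
= -2.6 * 1.07 / 1.6000
= -1.738750
exp(-1.738750) = 0.175740
q = 0.18 * 0.175740
q = 0.031633 m^3/s/m

0.031633


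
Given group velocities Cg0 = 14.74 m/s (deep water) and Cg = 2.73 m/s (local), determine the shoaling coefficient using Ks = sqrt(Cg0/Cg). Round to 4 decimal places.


Ks = sqrt(Cg0 / Cg)
Ks = sqrt(14.74 / 2.73)
Ks = sqrt(5.3993)
Ks = 2.3236

2.3236


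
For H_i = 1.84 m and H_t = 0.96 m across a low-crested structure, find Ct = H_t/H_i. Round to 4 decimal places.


Ct = H_t / H_i
Ct = 0.96 / 1.84
Ct = 0.5217

0.5217


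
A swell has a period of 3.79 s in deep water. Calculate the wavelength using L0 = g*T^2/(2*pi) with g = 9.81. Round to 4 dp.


L0 = g * T^2 / (2 * pi)
L0 = 9.81 * 3.79^2 / (2 * pi)
L0 = 9.81 * 14.3641 / 6.28319
L0 = 140.9118 / 6.28319
L0 = 22.4268 m

22.4268


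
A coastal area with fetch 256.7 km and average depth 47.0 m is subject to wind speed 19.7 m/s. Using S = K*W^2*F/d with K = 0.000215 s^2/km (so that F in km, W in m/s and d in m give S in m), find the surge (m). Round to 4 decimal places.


S = K * W^2 * F / d
W^2 = 19.7^2 = 388.09
S = 0.000215 * 388.09 * 256.7 / 47.0
Numerator = 0.000215 * 388.09 * 256.7 = 21.418881
S = 21.418881 / 47.0 = 0.4557 m

0.4557


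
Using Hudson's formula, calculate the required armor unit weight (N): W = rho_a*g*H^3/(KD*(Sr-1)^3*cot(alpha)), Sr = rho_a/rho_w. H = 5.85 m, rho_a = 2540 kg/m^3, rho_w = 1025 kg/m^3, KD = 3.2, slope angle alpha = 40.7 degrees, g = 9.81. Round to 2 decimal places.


Sr = rho_a / rho_w = 2540 / 1025 = 2.478049
(Sr - 1) = 1.478049
(Sr - 1)^3 = 3.228987
cot(40.7) = 1 / tan(40.7) = 1 / 0.860136 = 1.162607
Numerator = 2540 * 9.81 * 5.85^3 = 4988503.9708
Denominator = 3.2 * 3.228987 * 1.162607 = 12.012940
W = 4988503.9708 / 12.012940
W = 415260.87 N

415260.87


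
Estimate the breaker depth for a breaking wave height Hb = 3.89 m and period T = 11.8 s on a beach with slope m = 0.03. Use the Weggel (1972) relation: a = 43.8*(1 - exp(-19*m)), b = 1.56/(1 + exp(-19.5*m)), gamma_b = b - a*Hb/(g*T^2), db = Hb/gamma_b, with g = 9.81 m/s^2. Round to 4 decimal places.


a = 43.8 * (1 - exp(-19 * m))
exp(-19 * 0.03) = exp(-0.5700) = 0.565525
a = 43.8 * (1 - 0.565525) = 19.029986
b = 1.56 / (1 + exp(-19.5 * m))
exp(-19.5 * 0.03) = exp(-0.5850) = 0.557106
b = 1.56 / (1 + 0.557106) = 1.001859
Hb / (g * T^2) = 3.89 / (9.81 * 11.8^2) = 3.89 / 1365.9444 = 0.00284785
gamma_b = b - a * Hb/(g*T^2) = 1.001859 - 19.029986 * 0.00284785 = 0.947664
db = Hb / gamma_b = 3.89 / 0.947664
db = 4.1048 m

4.1048


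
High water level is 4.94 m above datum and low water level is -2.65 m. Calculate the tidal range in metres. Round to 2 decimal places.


Tidal range = High water - Low water
Tidal range = 4.94 - (-2.65)
Tidal range = 7.59 m

7.59


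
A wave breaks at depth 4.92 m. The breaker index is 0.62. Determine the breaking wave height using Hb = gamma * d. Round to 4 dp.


Hb = gamma * d
Hb = 0.62 * 4.92
Hb = 3.0504 m

3.0504


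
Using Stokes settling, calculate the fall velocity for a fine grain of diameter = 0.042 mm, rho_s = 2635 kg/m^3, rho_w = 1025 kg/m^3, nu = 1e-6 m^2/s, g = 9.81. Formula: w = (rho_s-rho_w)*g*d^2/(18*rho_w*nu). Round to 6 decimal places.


w = (rho_s - rho_w) * g * d^2 / (18 * rho_w * nu)
d = 0.042 mm = 0.000042 m
rho_s - rho_w = 2635 - 1025 = 1610
Numerator = 1610 * 9.81 * (0.000042)^2 = 0.000027860792
Denominator = 18 * 1025 * 1e-6 = 0.018450
w = 0.001510 m/s

0.001510


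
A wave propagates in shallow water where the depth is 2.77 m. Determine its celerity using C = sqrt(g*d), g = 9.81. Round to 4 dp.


Using the shallow-water approximation:
C = sqrt(g * d) = sqrt(9.81 * 2.77)
C = sqrt(27.1737)
C = 5.2128 m/s

5.2128


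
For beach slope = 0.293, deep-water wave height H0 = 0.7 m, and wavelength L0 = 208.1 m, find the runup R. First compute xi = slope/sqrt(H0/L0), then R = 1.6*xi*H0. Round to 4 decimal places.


xi = slope / sqrt(H0/L0)
H0/L0 = 0.7/208.1 = 0.003364
sqrt(0.003364) = 0.057998
xi = 0.293 / 0.057998 = 5.051899
R = 1.6 * xi * H0 = 1.6 * 5.051899 * 0.7
R = 5.6581 m

5.6581


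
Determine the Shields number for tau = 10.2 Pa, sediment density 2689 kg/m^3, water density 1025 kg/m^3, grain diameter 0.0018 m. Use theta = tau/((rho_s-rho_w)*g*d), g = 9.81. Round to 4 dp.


theta = tau / ((rho_s - rho_w) * g * d)
rho_s - rho_w = 2689 - 1025 = 1664
Denominator = 1664 * 9.81 * 0.0018 = 29.382912
theta = 10.2 / 29.382912
theta = 0.3471

0.3471


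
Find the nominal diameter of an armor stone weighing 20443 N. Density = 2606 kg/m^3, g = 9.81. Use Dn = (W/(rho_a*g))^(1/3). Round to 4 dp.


V = W / (rho_a * g)
V = 20443 / (2606 * 9.81)
V = 20443 / 25564.86
V = 0.799652 m^3
Dn = V^(1/3) = 0.799652^(1/3)
Dn = 0.9282 m

0.9282


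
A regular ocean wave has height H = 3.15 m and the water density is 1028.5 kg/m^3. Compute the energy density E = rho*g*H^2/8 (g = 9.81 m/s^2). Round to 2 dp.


E = (1/8) * rho * g * H^2
E = (1/8) * 1028.5 * 9.81 * 3.15^2
E = 0.125 * 1028.5 * 9.81 * 9.9225
E = 12514.24 J/m^2

12514.24


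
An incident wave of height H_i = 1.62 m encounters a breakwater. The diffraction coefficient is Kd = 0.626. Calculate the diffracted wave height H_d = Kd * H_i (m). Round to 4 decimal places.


H_d = Kd * H_i
H_d = 0.626 * 1.62
H_d = 1.0141 m

1.0141


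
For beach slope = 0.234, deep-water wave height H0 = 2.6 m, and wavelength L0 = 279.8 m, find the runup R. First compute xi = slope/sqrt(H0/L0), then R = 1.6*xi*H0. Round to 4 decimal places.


xi = slope / sqrt(H0/L0)
H0/L0 = 2.6/279.8 = 0.009292
sqrt(0.009292) = 0.096397
xi = 0.234 / 0.096397 = 2.427465
R = 1.6 * xi * H0 = 1.6 * 2.427465 * 2.6
R = 10.0983 m

10.0983
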